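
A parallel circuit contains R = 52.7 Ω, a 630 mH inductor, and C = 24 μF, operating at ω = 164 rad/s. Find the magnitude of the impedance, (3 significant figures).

50.4 Ω

X_L = ωL = 103 Ω
X_C = 1/(ωC) = 254 Ω
Parallel: admittances add. Y = 1/R + 1/(jωL) + jωC
Y = (0.0190 − j0.00574) S
|Y| = 0.0198 S → |Z| = 1/|Y| = 50.4 Ω, ∠Z = −∠Y = 16.8°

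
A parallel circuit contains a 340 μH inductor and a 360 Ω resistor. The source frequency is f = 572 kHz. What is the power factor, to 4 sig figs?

ω = 2πf = 3.594e+06 rad/s
X_L = ωL = 1222 Ω
Parallel: admittances add. Y = 1/R + 1/(jωL)
Y = (0.002778 − j0.0008184) S
|Y| = 0.002896 S → |Z| = 1/|Y| = 345.3 Ω, ∠Z = −∠Y = 16.42°
cos φ = cos(16.42°) = 0.9592

0.9592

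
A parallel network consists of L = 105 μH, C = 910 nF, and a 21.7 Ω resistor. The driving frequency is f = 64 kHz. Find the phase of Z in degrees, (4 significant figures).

-82.33°

ω = 2πf = 402100 rad/s
X_L = ωL = 42.22 Ω
X_C = 1/(ωC) = 2.733 Ω
Parallel: admittances add. Y = 1/R + 1/(jωL) + jωC
Y = (0.04608 + j0.3422) S
|Y| = 0.3453 S → |Z| = 1/|Y| = 2.896 Ω, ∠Z = −∠Y = -82.33°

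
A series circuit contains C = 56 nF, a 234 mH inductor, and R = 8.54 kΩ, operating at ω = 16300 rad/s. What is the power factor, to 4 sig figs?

0.9529

X_L = ωL = 3814 Ω
X_C = 1/(ωC) = 1096 Ω
Net reactance X = X_L − X_C = 2719 Ω
Z = 8540 + j2719 Ω
|Z| = √(8540² + 2719²) = 8962 Ω
∠Z = arctan(2719/8540) = 17.66°
cos φ = cos(17.66°) = 0.9529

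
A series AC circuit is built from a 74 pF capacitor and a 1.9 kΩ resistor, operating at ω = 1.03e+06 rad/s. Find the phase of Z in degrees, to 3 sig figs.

X_C = 1/(ωC) = 13100 Ω
Z = 1900 − j13100 Ω
|Z| = √(1900² + 13100²) = 13300 Ω
∠Z = arctan(-13100/1900) = -81.8°

-81.8°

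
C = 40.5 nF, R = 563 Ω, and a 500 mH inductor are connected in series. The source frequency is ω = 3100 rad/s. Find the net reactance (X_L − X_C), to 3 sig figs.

-6410 Ω

X_L = ωL = 1550 Ω
X_C = 1/(ωC) = 7960 Ω
X = 1550 − 7960 = -6410 Ω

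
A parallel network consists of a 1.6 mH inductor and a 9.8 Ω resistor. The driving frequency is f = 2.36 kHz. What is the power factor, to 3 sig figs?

ω = 2πf = 14830 rad/s
X_L = ωL = 23.7 Ω
Parallel: admittances add. Y = 1/R + 1/(jωL)
Y = (0.102 − j0.0421) S
|Y| = 0.110 S → |Z| = 1/|Y| = 9.06 Ω, ∠Z = −∠Y = 22.4°
cos φ = cos(22.4°) = 0.924

0.924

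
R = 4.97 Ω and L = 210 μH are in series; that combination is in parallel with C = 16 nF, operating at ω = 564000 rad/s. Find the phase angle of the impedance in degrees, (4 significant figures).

X_L = ωL = 118.4 Ω
X_C = 1/(ωC) = 110.8 Ω
Branch 1 (R+jX_L): Z₁ = 4.970 + j118.4 Ω, |Z₁| = 118.5 Ω
Branch 2 (−jX_C): Z₂ = −j110.8 Ω
Parallel: Z = Z₁Z₂/(Z₁+Z₂), |Z| = 1443 Ω, ∠Z = -59.30°

-59.30°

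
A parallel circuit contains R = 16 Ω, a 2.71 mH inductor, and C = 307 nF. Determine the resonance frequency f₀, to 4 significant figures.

ω₀ = 1/√(LC) = 1/√(0.00271 × 3.07e-07) = 34670 rad/s
f₀ = ω₀/(2π) = 5.518 kHz

5.518 kHz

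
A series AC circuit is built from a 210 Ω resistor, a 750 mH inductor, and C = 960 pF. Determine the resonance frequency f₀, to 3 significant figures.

ω₀ = 1/√(LC) = 1/√(0.75 × 9.6e-10) = 37270 rad/s
f₀ = ω₀/(2π) = 5.93 kHz

5.93 kHz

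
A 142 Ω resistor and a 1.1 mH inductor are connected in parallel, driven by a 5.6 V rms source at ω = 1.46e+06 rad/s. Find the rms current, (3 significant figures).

39.6 mA

X_L = ωL = 1610 Ω
Parallel: admittances add. Y = 1/R + 1/(jωL)
Y = (0.00704 − j0.000623) S
|Y| = 0.00707 S → |Z| = 1/|Y| = 141 Ω, ∠Z = −∠Y = 5.05°
I = V/|Z| = 5.6/141 = 39.6 mA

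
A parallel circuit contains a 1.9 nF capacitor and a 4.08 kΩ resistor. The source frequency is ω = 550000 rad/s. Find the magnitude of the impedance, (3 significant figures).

932 Ω

X_C = 1/(ωC) = 957 Ω
Parallel: admittances add. Y = 1/R + jωC
Y = (0.000245 + j0.00105) S
|Y| = 0.00107 S → |Z| = 1/|Y| = 932 Ω, ∠Z = −∠Y = -76.8°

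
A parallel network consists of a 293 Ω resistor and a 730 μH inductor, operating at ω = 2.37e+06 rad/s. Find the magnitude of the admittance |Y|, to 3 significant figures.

3.46 mS

X_L = ωL = 1730 Ω
Parallel: admittances add. Y = 1/R + 1/(jωL)
Y = (0.00341 − j0.000578) S
|Y| = 0.00346 S → |Z| = 1/|Y| = 289 Ω, ∠Z = −∠Y = 9.61°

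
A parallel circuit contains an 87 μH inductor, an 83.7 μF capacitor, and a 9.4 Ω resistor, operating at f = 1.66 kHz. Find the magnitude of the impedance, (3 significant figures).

ω = 2πf = 10430 rad/s
X_L = ωL = 0.907 Ω
X_C = 1/(ωC) = 1.15 Ω
Parallel: admittances add. Y = 1/R + 1/(jωL) + jωC
Y = (0.106 − j0.229) S
|Y| = 0.253 S → |Z| = 1/|Y| = 3.96 Ω, ∠Z = −∠Y = 65.1°

3.96 Ω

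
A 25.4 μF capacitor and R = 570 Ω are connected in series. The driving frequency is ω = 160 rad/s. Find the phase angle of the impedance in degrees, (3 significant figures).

X_C = 1/(ωC) = 246 Ω
Z = 570 − j246 Ω
|Z| = √(570² + 246²) = 621 Ω
∠Z = arctan(-246/570) = -23.3°

-23.3°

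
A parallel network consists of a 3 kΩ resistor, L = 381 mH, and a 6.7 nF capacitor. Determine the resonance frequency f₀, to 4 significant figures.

3.150 kHz

ω₀ = 1/√(LC) = 1/√(0.381 × 6.7e-09) = 19790 rad/s
f₀ = ω₀/(2π) = 3.150 kHz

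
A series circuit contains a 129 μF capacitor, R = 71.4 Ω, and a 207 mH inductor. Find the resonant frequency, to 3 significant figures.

ω₀ = 1/√(LC) = 1/√(0.207 × 0.000129) = 193.5 rad/s
f₀ = ω₀/(2π) = 30.8 Hz

30.8 Hz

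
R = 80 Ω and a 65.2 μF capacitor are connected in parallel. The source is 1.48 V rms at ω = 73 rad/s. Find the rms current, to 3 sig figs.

X_C = 1/(ωC) = 210 Ω
Parallel: admittances add. Y = 1/R + jωC
Y = (0.0125 + j0.00476) S
|Y| = 0.0134 S → |Z| = 1/|Y| = 74.8 Ω, ∠Z = −∠Y = -20.8°
I = V/|Z| = 1.48/74.8 = 19.8 mA

19.8 mA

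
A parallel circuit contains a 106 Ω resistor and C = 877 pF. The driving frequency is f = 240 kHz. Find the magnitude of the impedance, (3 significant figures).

105 Ω

ω = 2πf = 1.508e+06 rad/s
X_C = 1/(ωC) = 756 Ω
Parallel: admittances add. Y = 1/R + jωC
Y = (0.00943 + j0.00132) S
|Y| = 0.00953 S → |Z| = 1/|Y| = 105 Ω, ∠Z = −∠Y = -7.98°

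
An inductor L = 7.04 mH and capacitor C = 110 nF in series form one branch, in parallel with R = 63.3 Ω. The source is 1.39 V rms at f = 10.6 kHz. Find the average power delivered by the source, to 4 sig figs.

ω = 2πf = 66600 rad/s
X_L = ωL = 468.9 Ω
X_C = 1/(ωC) = 136.5 Ω
Branch 1: Z₁ = R = 63.30 Ω
Branch 2 (series LC): Z₂ = j(X_L − X_C) = j332.4 Ω
Parallel: Z = Z₁Z₂/(Z₁+Z₂), |Z| = 62.18 Ω, ∠Z = 10.78°
I = V/|Z| = 22.35 mA
P = VI cos φ = 1.39 × 0.02235 × cos(10.78°) = 30.52 mW

30.52 mW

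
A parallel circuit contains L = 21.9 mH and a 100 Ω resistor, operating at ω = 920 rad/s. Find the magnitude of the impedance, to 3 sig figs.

19.8 Ω

X_L = ωL = 20.1 Ω
Parallel: admittances add. Y = 1/R + 1/(jωL)
Y = (0.0100 − j0.0496) S
|Y| = 0.0506 S → |Z| = 1/|Y| = 19.8 Ω, ∠Z = −∠Y = 78.6°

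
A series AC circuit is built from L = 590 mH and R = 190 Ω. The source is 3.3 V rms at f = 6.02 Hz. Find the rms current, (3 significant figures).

17.2 mA

ω = 2πf = 37.82 rad/s
X_L = ωL = 22.3 Ω
Z = 190 + j22.3 Ω
|Z| = √(190² + 22.3²) = 191 Ω
I = V/|Z| = 3.3/191 = 17.2 mA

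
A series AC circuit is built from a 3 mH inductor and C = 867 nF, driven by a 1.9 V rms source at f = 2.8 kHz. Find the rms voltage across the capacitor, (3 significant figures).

ω = 2πf = 17590 rad/s
X_L = ωL = 52.8 Ω
X_C = 1/(ωC) = 65.6 Ω
Net reactance X = X_L − X_C = -12.8 Ω
Z = − j12.8 Ω
|Z| = √(0² + 12.8²) = 12.8 Ω
I = V/|Z| = 149 mA
V_C = I·|Z_C| = 0.149 × 65.6 = 9.75 V

9.75 V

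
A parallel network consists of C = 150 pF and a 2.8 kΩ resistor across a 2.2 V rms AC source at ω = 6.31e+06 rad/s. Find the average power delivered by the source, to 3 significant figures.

X_C = 1/(ωC) = 1060 Ω
Parallel: admittances add. Y = 1/R + jωC
Y = (0.000357 + j0.000946) S
|Y| = 0.00101 S → |Z| = 1/|Y| = 988 Ω, ∠Z = −∠Y = -69.3°
I = V/|Z| = 2.23 mA
P = VI cos φ = 2.2 × 0.00223 × cos(-69.3°) = 1.73 mW

1.73 mW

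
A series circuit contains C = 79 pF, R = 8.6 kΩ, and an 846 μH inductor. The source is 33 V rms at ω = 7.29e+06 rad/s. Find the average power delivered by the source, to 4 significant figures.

100.1 mW

X_L = ωL = 6167 Ω
X_C = 1/(ωC) = 1736 Ω
Net reactance X = X_L − X_C = 4431 Ω
Z = 8600 + j4431 Ω
|Z| = √(8600² + 4431²) = 9674 Ω
∠Z = arctan(4431/8600) = 27.26°
I = V/|Z| = 3.411 mA
P = VI cos φ = 33 × 0.003411 × cos(27.26°) = 100.1 mW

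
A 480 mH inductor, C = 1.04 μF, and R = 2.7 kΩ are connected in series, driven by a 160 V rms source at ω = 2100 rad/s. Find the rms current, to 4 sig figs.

58.07 mA

X_L = ωL = 1008 Ω
X_C = 1/(ωC) = 457.9 Ω
Net reactance X = X_L − X_C = 550.1 Ω
Z = 2700 + j550.1 Ω
|Z| = √(2700² + 550.1²) = 2755 Ω
I = V/|Z| = 160/2755 = 58.07 mA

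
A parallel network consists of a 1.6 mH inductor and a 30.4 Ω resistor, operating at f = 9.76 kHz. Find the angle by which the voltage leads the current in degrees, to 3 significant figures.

ω = 2πf = 61320 rad/s
X_L = ωL = 98.1 Ω
Parallel: admittances add. Y = 1/R + 1/(jωL)
Y = (0.0329 − j0.0102) S
|Y| = 0.0344 S → |Z| = 1/|Y| = 29.0 Ω, ∠Z = −∠Y = 17.2°

17.2°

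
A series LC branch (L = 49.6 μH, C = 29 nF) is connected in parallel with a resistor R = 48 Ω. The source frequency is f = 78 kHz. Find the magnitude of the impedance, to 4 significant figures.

33.23 Ω

ω = 2πf = 490100 rad/s
X_L = ωL = 24.31 Ω
X_C = 1/(ωC) = 70.36 Ω
Branch 1: Z₁ = R = 48.00 Ω
Branch 2 (series LC): Z₂ = j(X_L − X_C) = −j46.05 Ω
Parallel: Z = Z₁Z₂/(Z₁+Z₂), |Z| = 33.23 Ω, ∠Z = -46.19°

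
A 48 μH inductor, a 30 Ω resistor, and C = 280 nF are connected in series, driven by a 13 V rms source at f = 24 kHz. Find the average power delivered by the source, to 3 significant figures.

ω = 2πf = 150800 rad/s
X_L = ωL = 7.24 Ω
X_C = 1/(ωC) = 23.7 Ω
Net reactance X = X_L − X_C = -16.4 Ω
Z = 30.0 − j16.4 Ω
|Z| = √(30.0² + 16.4²) = 34.2 Ω
∠Z = arctan(-16.4/30.0) = -28.7°
I = V/|Z| = 380 mA
P = VI cos φ = 13 × 0.380 × cos(-28.7°) = 4.33 W

4.33 W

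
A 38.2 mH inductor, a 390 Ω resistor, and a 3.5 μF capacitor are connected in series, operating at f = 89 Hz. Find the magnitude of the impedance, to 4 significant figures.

ω = 2πf = 559.2 rad/s
X_L = ωL = 21.36 Ω
X_C = 1/(ωC) = 510.9 Ω
Net reactance X = X_L − X_C = -489.6 Ω
Z = 390.0 − j489.6 Ω
|Z| = √(390.0² + 489.6²) = 625.9 Ω

625.9 Ω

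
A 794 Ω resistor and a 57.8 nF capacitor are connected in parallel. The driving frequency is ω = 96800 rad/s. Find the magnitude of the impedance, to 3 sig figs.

X_C = 1/(ωC) = 179 Ω
Parallel: admittances add. Y = 1/R + jωC
Y = (0.00126 + j0.00560) S
|Y| = 0.00574 S → |Z| = 1/|Y| = 174 Ω, ∠Z = −∠Y = -77.3°

174 Ω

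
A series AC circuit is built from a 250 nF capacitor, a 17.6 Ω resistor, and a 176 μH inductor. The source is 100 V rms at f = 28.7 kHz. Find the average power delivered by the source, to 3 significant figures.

ω = 2πf = 180300 rad/s
X_L = ωL = 31.7 Ω
X_C = 1/(ωC) = 22.2 Ω
Net reactance X = X_L − X_C = 9.56 Ω
Z = 17.6 + j9.56 Ω
|Z| = √(17.6² + 9.56²) = 20.0 Ω
∠Z = arctan(9.56/17.6) = 28.5°
I = V/|Z| = 4.99 A
P = VI cos φ = 100 × 4.99 × cos(28.5°) = 439 W

439 W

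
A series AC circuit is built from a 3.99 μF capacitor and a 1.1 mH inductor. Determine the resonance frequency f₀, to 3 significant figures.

2.40 kHz

ω₀ = 1/√(LC) = 1/√(0.0011 × 3.99e-06) = 15090 rad/s
f₀ = ω₀/(2π) = 2.40 kHz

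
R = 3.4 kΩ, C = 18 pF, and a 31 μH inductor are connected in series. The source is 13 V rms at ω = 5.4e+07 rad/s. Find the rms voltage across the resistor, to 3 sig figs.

X_L = ωL = 1670 Ω
X_C = 1/(ωC) = 1030 Ω
Net reactance X = X_L − X_C = 645 Ω
Z = 3400 + j645 Ω
|Z| = √(3400² + 645²) = 3460 Ω
I = V/|Z| = 3.76 mA
V_R = I·|Z_R| = 0.00376 × 3400 = 12.8 V

12.8 V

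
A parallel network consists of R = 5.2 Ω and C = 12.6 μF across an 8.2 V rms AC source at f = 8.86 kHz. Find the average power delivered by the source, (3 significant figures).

ω = 2πf = 55670 rad/s
X_C = 1/(ωC) = 1.43 Ω
Parallel: admittances add. Y = 1/R + jωC
Y = (0.192 + j0.701) S
|Y| = 0.727 S → |Z| = 1/|Y| = 1.37 Ω, ∠Z = −∠Y = -74.7°
I = V/|Z| = 5.96 A
P = VI cos φ = 8.2 × 5.96 × cos(-74.7°) = 12.9 W

12.9 W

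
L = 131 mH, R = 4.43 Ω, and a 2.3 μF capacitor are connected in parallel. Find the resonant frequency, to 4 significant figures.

ω₀ = 1/√(LC) = 1/√(0.131 × 2.3e-06) = 1822 rad/s
f₀ = ω₀/(2π) = 289.9 Hz

289.9 Hz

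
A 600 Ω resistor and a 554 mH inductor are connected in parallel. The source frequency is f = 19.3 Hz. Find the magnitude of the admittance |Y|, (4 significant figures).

14.98 mS

ω = 2πf = 121.3 rad/s
X_L = ωL = 67.18 Ω
Parallel: admittances add. Y = 1/R + 1/(jωL)
Y = (0.001667 − j0.01489) S
|Y| = 0.01498 S → |Z| = 1/|Y| = 66.76 Ω, ∠Z = −∠Y = 83.61°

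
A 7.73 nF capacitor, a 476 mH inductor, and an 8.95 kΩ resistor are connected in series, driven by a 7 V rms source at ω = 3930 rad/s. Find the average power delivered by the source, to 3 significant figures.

420 μW

X_L = ωL = 1870 Ω
X_C = 1/(ωC) = 32900 Ω
Net reactance X = X_L − X_C = -31000 Ω
Z = 8950 − j31000 Ω
|Z| = √(8950² + 31000²) = 32300 Ω
∠Z = arctan(-31000/8950) = -73.9°
I = V/|Z| = 217 μA
P = VI cos φ = 7 × 0.000217 × cos(-73.9°) = 420 μW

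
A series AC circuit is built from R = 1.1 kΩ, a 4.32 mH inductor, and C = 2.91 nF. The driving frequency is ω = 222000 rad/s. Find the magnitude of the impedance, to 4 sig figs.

1248 Ω

X_L = ωL = 959.0 Ω
X_C = 1/(ωC) = 1548 Ω
Net reactance X = X_L − X_C = -588.9 Ω
Z = 1100 − j588.9 Ω
|Z| = √(1100² + 588.9²) = 1248 Ω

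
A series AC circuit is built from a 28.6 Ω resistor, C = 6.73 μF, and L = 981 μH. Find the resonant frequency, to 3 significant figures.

ω₀ = 1/√(LC) = 1/√(0.000981 × 6.73e-06) = 12310 rad/s
f₀ = ω₀/(2π) = 1.96 kHz

1.96 kHz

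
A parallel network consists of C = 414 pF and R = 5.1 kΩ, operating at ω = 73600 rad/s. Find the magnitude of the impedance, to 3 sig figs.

5040 Ω

X_C = 1/(ωC) = 32800 Ω
Parallel: admittances add. Y = 1/R + jωC
Y = (0.000196 + j3.05e-05) S
|Y| = 0.000198 S → |Z| = 1/|Y| = 5040 Ω, ∠Z = −∠Y = -8.83°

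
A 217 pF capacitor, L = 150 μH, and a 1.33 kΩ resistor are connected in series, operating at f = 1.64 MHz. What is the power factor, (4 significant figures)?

0.7710

ω = 2πf = 1.03e+07 rad/s
X_L = ωL = 1546 Ω
X_C = 1/(ωC) = 447.2 Ω
Net reactance X = X_L − X_C = 1098 Ω
Z = 1330 + j1098 Ω
|Z| = √(1330² + 1098²) = 1725 Ω
∠Z = arctan(1098/1330) = 39.55°
cos φ = cos(39.55°) = 0.7710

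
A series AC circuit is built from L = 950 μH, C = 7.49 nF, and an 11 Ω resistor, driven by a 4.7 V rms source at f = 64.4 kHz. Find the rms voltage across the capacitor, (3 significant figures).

ω = 2πf = 404600 rad/s
X_L = ωL = 384 Ω
X_C = 1/(ωC) = 330 Ω
Net reactance X = X_L − X_C = 54.5 Ω
Z = 11.0 + j54.5 Ω
|Z| = √(11.0² + 54.5²) = 55.6 Ω
I = V/|Z| = 84.6 mA
V_C = I·|Z_C| = 0.0846 × 330 = 27.9 V

27.9 V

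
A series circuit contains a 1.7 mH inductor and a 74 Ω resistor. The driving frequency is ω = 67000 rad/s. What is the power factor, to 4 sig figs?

X_L = ωL = 113.9 Ω
Z = 74.00 + j113.9 Ω
|Z| = √(74.00² + 113.9²) = 135.8 Ω
∠Z = arctan(113.9/74.00) = 56.99°
cos φ = cos(56.99°) = 0.5448

0.5448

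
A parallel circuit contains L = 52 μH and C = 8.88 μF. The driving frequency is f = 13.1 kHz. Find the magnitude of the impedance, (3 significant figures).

ω = 2πf = 82310 rad/s
X_L = ωL = 4.28 Ω
X_C = 1/(ωC) = 1.37 Ω
Parallel: admittances add. Y = 1/(jωL) + jωC
Y = (0 + j0.497) S
|Y| = 0.497 S → |Z| = 1/|Y| = 2.01 Ω, ∠Z = −∠Y = -90.0°

2.01 Ω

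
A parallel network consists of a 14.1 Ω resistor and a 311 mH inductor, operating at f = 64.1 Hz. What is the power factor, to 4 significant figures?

0.9937

ω = 2πf = 402.8 rad/s
X_L = ωL = 125.3 Ω
Parallel: admittances add. Y = 1/R + 1/(jωL)
Y = (0.07092 − j0.007984) S
|Y| = 0.07137 S → |Z| = 1/|Y| = 14.01 Ω, ∠Z = −∠Y = 6.423°
cos φ = cos(6.423°) = 0.9937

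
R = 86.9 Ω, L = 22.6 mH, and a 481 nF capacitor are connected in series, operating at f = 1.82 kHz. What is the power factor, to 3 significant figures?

0.750

ω = 2πf = 11440 rad/s
X_L = ωL = 258 Ω
X_C = 1/(ωC) = 182 Ω
Net reactance X = X_L − X_C = 76.6 Ω
Z = 86.9 + j76.6 Ω
|Z| = √(86.9² + 76.6²) = 116 Ω
∠Z = arctan(76.6/86.9) = 41.4°
cos φ = cos(41.4°) = 0.750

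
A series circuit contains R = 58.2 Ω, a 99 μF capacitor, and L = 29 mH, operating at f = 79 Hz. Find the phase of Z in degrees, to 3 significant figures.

ω = 2πf = 496.4 rad/s
X_L = ωL = 14.4 Ω
X_C = 1/(ωC) = 20.3 Ω
Net reactance X = X_L − X_C = -5.95 Ω
Z = 58.2 − j5.95 Ω
|Z| = √(58.2² + 5.95²) = 58.5 Ω
∠Z = arctan(-5.95/58.2) = -5.84°

-5.84°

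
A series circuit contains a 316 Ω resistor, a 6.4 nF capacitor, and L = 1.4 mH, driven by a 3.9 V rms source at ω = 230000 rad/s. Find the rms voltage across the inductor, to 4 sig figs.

2.633 V

X_L = ωL = 322.0 Ω
X_C = 1/(ωC) = 679.3 Ω
Net reactance X = X_L − X_C = -357.3 Ω
Z = 316.0 − j357.3 Ω
|Z| = √(316.0² + 357.3²) = 477.0 Ω
I = V/|Z| = 8.176 mA
V_L = I·|Z_L| = 0.008176 × 322.0 = 2.633 V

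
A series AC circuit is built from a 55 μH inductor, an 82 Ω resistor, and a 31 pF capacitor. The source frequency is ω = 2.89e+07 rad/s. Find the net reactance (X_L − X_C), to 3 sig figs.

473 Ω

X_L = ωL = 1590 Ω
X_C = 1/(ωC) = 1120 Ω
X = 1590 − 1120 = 473 Ω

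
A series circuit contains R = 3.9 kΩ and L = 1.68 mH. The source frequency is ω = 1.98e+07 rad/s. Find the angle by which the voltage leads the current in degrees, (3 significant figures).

83.3°

X_L = ωL = 33300 Ω
Z = 3900 + j33300 Ω
|Z| = √(3900² + 33300²) = 33500 Ω
∠Z = arctan(33300/3900) = 83.3°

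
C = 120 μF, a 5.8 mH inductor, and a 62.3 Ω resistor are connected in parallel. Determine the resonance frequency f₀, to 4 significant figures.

ω₀ = 1/√(LC) = 1/√(0.0058 × 0.00012) = 1199 rad/s
f₀ = ω₀/(2π) = 190.8 Hz

190.8 Hz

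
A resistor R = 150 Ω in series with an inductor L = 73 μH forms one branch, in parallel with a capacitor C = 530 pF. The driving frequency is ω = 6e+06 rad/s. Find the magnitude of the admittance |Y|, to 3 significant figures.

1.33 mS

X_L = ωL = 438 Ω
X_C = 1/(ωC) = 314 Ω
Branch 1 (R+jX_L): Z₁ = 150 + j438 Ω, |Z₁| = 463 Ω
Branch 2 (−jX_C): Z₂ = −j314 Ω
Parallel: Z = Z₁Z₂/(Z₁+Z₂), |Z| = 749 Ω, ∠Z = -58.4°
|Y| = 1/|Z| = 1.33 mS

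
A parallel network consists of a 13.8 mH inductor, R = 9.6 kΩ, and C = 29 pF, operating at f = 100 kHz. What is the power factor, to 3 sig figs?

ω = 2πf = 628300 rad/s
X_L = ωL = 8670 Ω
X_C = 1/(ωC) = 54900 Ω
Parallel: admittances add. Y = 1/R + 1/(jωL) + jωC
Y = (0.000104 − j9.71e-05) S
|Y| = 0.000142 S → |Z| = 1/|Y| = 7020 Ω, ∠Z = −∠Y = 43.0°
cos φ = cos(43.0°) = 0.731

0.731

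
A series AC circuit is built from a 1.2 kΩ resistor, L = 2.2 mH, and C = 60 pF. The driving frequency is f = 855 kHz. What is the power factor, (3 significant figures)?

0.136

ω = 2πf = 5.372e+06 rad/s
X_L = ωL = 11800 Ω
X_C = 1/(ωC) = 3100 Ω
Net reactance X = X_L − X_C = 8720 Ω
Z = 1200 + j8720 Ω
|Z| = √(1200² + 8720²) = 8800 Ω
∠Z = arctan(8720/1200) = 82.2°
cos φ = cos(82.2°) = 0.136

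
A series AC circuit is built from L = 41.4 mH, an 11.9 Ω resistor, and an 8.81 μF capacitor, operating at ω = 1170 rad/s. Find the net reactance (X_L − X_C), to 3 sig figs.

-48.6 Ω

X_L = ωL = 48.4 Ω
X_C = 1/(ωC) = 97.0 Ω
X = 48.4 − 97.0 = -48.6 Ω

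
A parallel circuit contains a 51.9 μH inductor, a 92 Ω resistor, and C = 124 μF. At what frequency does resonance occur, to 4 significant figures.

ω₀ = 1/√(LC) = 1/√(5.19e-05 × 0.000124) = 12470 rad/s
f₀ = ω₀/(2π) = 1.984 kHz

1.984 kHz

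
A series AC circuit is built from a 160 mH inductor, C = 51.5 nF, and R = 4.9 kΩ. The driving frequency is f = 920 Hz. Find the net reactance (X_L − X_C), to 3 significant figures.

-2430 Ω

ω = 2πf = 5781 rad/s
X_L = ωL = 925 Ω
X_C = 1/(ωC) = 3360 Ω
X = 925 − 3360 = -2430 Ω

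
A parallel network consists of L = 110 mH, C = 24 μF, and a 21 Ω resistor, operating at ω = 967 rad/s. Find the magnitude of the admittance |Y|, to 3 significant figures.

49.6 mS

X_L = ωL = 106 Ω
X_C = 1/(ωC) = 43.1 Ω
Parallel: admittances add. Y = 1/R + 1/(jωL) + jωC
Y = (0.0476 + j0.0138) S
|Y| = 0.0496 S → |Z| = 1/|Y| = 20.2 Ω, ∠Z = −∠Y = -16.2°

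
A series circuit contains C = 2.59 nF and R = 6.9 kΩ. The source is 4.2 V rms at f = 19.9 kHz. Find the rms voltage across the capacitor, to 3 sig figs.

1.72 V

ω = 2πf = 125000 rad/s
X_C = 1/(ωC) = 3090 Ω
Z = 6900 − j3090 Ω
|Z| = √(6900² + 3090²) = 7560 Ω
I = V/|Z| = 556 μA
V_C = I·|Z_C| = 0.000556 × 3090 = 1.72 V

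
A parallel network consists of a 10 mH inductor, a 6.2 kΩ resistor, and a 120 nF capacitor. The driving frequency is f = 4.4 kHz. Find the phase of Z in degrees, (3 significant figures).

ω = 2πf = 27650 rad/s
X_L = ωL = 276 Ω
X_C = 1/(ωC) = 301 Ω
Parallel: admittances add. Y = 1/R + 1/(jωL) + jωC
Y = (0.000161 − j0.000300) S
|Y| = 0.000340 S → |Z| = 1/|Y| = 2940 Ω, ∠Z = −∠Y = 61.7°

61.7°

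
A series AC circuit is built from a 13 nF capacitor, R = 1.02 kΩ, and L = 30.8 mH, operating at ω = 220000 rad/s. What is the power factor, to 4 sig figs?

X_L = ωL = 6776 Ω
X_C = 1/(ωC) = 349.7 Ω
Net reactance X = X_L − X_C = 6426 Ω
Z = 1020 + j6426 Ω
|Z| = √(1020² + 6426²) = 6507 Ω
∠Z = arctan(6426/1020) = 80.98°
cos φ = cos(80.98°) = 0.1568

0.1568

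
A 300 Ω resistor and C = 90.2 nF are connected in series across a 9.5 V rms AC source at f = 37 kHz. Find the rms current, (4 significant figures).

31.27 mA

ω = 2πf = 232500 rad/s
X_C = 1/(ωC) = 47.69 Ω
Z = 300.0 − j47.69 Ω
|Z| = √(300.0² + 47.69²) = 303.8 Ω
I = V/|Z| = 9.5/303.8 = 31.27 mA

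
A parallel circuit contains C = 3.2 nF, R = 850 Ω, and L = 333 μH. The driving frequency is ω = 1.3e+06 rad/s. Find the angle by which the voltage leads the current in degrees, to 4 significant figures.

X_L = ωL = 432.9 Ω
X_C = 1/(ωC) = 240.4 Ω
Parallel: admittances add. Y = 1/R + 1/(jωL) + jωC
Y = (0.001176 + j0.001850) S
|Y| = 0.002192 S → |Z| = 1/|Y| = 456.1 Ω, ∠Z = −∠Y = -57.55°

-57.55°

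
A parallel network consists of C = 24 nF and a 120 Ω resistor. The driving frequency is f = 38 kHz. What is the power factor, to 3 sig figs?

0.824

ω = 2πf = 238800 rad/s
X_C = 1/(ωC) = 175 Ω
Parallel: admittances add. Y = 1/R + jωC
Y = (0.00833 + j0.00573) S
|Y| = 0.0101 S → |Z| = 1/|Y| = 98.9 Ω, ∠Z = −∠Y = -34.5°
cos φ = cos(-34.5°) = 0.824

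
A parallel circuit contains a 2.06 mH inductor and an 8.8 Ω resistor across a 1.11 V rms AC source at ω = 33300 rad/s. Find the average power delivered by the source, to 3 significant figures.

X_L = ωL = 68.6 Ω
Parallel: admittances add. Y = 1/R + 1/(jωL)
Y = (0.114 − j0.0146) S
|Y| = 0.115 S → |Z| = 1/|Y| = 8.73 Ω, ∠Z = −∠Y = 7.31°
I = V/|Z| = 127 mA
P = VI cos φ = 1.11 × 0.127 × cos(7.31°) = 140 mW

140 mW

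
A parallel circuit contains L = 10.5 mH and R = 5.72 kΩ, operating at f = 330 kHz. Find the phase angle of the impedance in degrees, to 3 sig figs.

ω = 2πf = 2.073e+06 rad/s
X_L = ωL = 21800 Ω
Parallel: admittances add. Y = 1/R + 1/(jωL)
Y = (0.000175 − j4.59e-05) S
|Y| = 0.000181 S → |Z| = 1/|Y| = 5530 Ω, ∠Z = −∠Y = 14.7°

14.7°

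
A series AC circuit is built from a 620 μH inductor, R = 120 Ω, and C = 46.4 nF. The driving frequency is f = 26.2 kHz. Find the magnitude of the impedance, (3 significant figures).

ω = 2πf = 164600 rad/s
X_L = ωL = 102 Ω
X_C = 1/(ωC) = 131 Ω
Net reactance X = X_L − X_C = -28.9 Ω
Z = 120 − j28.9 Ω
|Z| = √(120² + 28.9²) = 123 Ω

123 Ω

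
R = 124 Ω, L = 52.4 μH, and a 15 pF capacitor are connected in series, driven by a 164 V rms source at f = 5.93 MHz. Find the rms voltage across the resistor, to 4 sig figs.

ω = 2πf = 3.726e+07 rad/s
X_L = ωL = 1952 Ω
X_C = 1/(ωC) = 1789 Ω
Net reactance X = X_L − X_C = 163.1 Ω
Z = 124.0 + j163.1 Ω
|Z| = √(124.0² + 163.1²) = 204.9 Ω
I = V/|Z| = 800.4 mA
V_R = I·|Z_R| = 0.8004 × 124.0 = 99.25 V

99.25 V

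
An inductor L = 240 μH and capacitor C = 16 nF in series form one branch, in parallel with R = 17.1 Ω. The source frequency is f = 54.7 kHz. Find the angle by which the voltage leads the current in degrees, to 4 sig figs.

-9.765°

ω = 2πf = 343700 rad/s
X_L = ωL = 82.49 Ω
X_C = 1/(ωC) = 181.8 Ω
Branch 1: Z₁ = R = 17.10 Ω
Branch 2 (series LC): Z₂ = j(X_L − X_C) = −j99.36 Ω
Parallel: Z = Z₁Z₂/(Z₁+Z₂), |Z| = 16.85 Ω, ∠Z = -9.765°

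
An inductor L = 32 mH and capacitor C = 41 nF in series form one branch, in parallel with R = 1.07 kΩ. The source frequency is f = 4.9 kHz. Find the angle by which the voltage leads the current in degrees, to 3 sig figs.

79.8°

ω = 2πf = 30790 rad/s
X_L = ωL = 985 Ω
X_C = 1/(ωC) = 792 Ω
Branch 1: Z₁ = R = 1070 Ω
Branch 2 (series LC): Z₂ = j(X_L − X_C) = j193 Ω
Parallel: Z = Z₁Z₂/(Z₁+Z₂), |Z| = 190 Ω, ∠Z = 79.8°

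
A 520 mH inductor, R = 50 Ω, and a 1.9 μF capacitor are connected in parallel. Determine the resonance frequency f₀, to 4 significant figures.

ω₀ = 1/√(LC) = 1/√(0.52 × 1.9e-06) = 1006 rad/s
f₀ = ω₀/(2π) = 160.1 Hz

160.1 Hz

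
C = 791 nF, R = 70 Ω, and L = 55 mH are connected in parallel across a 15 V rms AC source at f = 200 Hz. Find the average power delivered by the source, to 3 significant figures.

ω = 2πf = 1257 rad/s
X_L = ωL = 69.1 Ω
X_C = 1/(ωC) = 1010 Ω
Parallel: admittances add. Y = 1/R + 1/(jωL) + jωC
Y = (0.0143 − j0.0135) S
|Y| = 0.0196 S → |Z| = 1/|Y| = 50.9 Ω, ∠Z = −∠Y = 43.3°
I = V/|Z| = 295 mA
P = VI cos φ = 15 × 0.295 × cos(43.3°) = 3.21 W

3.21 W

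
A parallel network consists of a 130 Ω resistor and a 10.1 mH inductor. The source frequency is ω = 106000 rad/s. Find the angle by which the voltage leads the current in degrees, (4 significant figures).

6.923°

X_L = ωL = 1071 Ω
Parallel: admittances add. Y = 1/R + 1/(jωL)
Y = (0.007692 − j0.0009341) S
|Y| = 0.007749 S → |Z| = 1/|Y| = 129.1 Ω, ∠Z = −∠Y = 6.923°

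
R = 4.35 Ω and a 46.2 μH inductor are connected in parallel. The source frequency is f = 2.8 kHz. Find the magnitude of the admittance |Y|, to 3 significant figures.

1.25 S

ω = 2πf = 17590 rad/s
X_L = ωL = 0.813 Ω
Parallel: admittances add. Y = 1/R + 1/(jωL)
Y = (0.230 − j1.23) S
|Y| = 1.25 S → |Z| = 1/|Y| = 0.799 Ω, ∠Z = −∠Y = 79.4°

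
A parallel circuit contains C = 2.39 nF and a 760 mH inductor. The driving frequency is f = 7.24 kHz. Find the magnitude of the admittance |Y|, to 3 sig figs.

ω = 2πf = 45490 rad/s
X_L = ωL = 34600 Ω
X_C = 1/(ωC) = 9200 Ω
Parallel: admittances add. Y = 1/(jωL) + jωC
Y = (0 + j7.98e-05) S
|Y| = 7.98e-05 S → |Z| = 1/|Y| = 12500 Ω, ∠Z = −∠Y = -90.0°

79.8 μS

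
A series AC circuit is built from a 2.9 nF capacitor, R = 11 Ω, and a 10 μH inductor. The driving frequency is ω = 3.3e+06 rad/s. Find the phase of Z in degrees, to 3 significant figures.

X_L = ωL = 33.0 Ω
X_C = 1/(ωC) = 104 Ω
Net reactance X = X_L − X_C = -71.5 Ω
Z = 11.0 − j71.5 Ω
|Z| = √(11.0² + 71.5²) = 72.3 Ω
∠Z = arctan(-71.5/11.0) = -81.3°

-81.3°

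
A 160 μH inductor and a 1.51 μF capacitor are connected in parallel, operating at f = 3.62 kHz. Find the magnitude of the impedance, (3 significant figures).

ω = 2πf = 22750 rad/s
X_L = ωL = 3.64 Ω
X_C = 1/(ωC) = 29.1 Ω
Parallel: admittances add. Y = 1/(jωL) + jωC
Y = (0 − j0.240) S
|Y| = 0.240 S → |Z| = 1/|Y| = 4.16 Ω, ∠Z = −∠Y = 90.0°

4.16 Ω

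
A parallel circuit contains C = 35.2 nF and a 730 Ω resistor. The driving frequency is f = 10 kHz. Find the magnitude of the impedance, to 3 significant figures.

384 Ω

ω = 2πf = 62830 rad/s
X_C = 1/(ωC) = 452 Ω
Parallel: admittances add. Y = 1/R + jωC
Y = (0.00137 + j0.00221) S
|Y| = 0.00260 S → |Z| = 1/|Y| = 384 Ω, ∠Z = −∠Y = -58.2°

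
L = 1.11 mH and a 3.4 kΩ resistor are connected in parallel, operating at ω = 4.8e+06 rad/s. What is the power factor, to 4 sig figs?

0.8430

X_L = ωL = 5328 Ω
Parallel: admittances add. Y = 1/R + 1/(jωL)
Y = (0.0002941 − j0.0001877) S
|Y| = 0.0003489 S → |Z| = 1/|Y| = 2866 Ω, ∠Z = −∠Y = 32.54°
cos φ = cos(32.54°) = 0.8430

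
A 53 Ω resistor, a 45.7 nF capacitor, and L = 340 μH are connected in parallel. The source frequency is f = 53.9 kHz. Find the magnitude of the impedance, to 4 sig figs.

49.87 Ω

ω = 2πf = 338700 rad/s
X_L = ωL = 115.1 Ω
X_C = 1/(ωC) = 64.61 Ω
Parallel: admittances add. Y = 1/R + 1/(jωL) + jωC
Y = (0.01887 + j0.006792) S
|Y| = 0.02005 S → |Z| = 1/|Y| = 49.87 Ω, ∠Z = −∠Y = -19.80°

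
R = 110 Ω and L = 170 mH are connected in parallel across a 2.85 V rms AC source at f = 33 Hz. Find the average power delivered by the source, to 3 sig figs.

ω = 2πf = 207.3 rad/s
X_L = ωL = 35.2 Ω
Parallel: admittances add. Y = 1/R + 1/(jωL)
Y = (0.00909 − j0.0284) S
|Y| = 0.0298 S → |Z| = 1/|Y| = 33.6 Ω, ∠Z = −∠Y = 72.2°
I = V/|Z| = 84.9 mA
P = VI cos φ = 2.85 × 0.0849 × cos(72.2°) = 73.8 mW

73.8 mW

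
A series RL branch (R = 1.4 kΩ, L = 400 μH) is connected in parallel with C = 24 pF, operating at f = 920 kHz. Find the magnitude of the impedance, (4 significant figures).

ω = 2πf = 5.781e+06 rad/s
X_L = ωL = 2312 Ω
X_C = 1/(ωC) = 7208 Ω
Branch 1 (R+jX_L): Z₁ = 1400 + j2312 Ω, |Z₁| = 2703 Ω
Branch 2 (−jX_C): Z₂ = −j7208 Ω
Parallel: Z = Z₁Z₂/(Z₁+Z₂), |Z| = 3826 Ω, ∠Z = 42.85°

3826 Ω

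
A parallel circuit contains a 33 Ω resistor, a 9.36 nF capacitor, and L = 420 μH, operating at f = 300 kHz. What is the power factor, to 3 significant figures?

0.880

ω = 2πf = 1.885e+06 rad/s
X_L = ωL = 792 Ω
X_C = 1/(ωC) = 56.7 Ω
Parallel: admittances add. Y = 1/R + 1/(jωL) + jωC
Y = (0.0303 + j0.0164) S
|Y| = 0.0344 S → |Z| = 1/|Y| = 29.0 Ω, ∠Z = −∠Y = -28.4°
cos φ = cos(-28.4°) = 0.880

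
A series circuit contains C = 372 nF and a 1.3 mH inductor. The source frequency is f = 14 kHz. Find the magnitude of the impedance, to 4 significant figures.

83.79 Ω

ω = 2πf = 87960 rad/s
X_L = ωL = 114.4 Ω
X_C = 1/(ωC) = 30.56 Ω
Net reactance X = X_L − X_C = 83.79 Ω
Z = j83.79 Ω
|Z| = √(0² + 83.79²) = 83.79 Ω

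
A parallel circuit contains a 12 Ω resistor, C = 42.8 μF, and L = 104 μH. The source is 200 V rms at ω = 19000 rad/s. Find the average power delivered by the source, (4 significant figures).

X_L = ωL = 1.976 Ω
X_C = 1/(ωC) = 1.230 Ω
Parallel: admittances add. Y = 1/R + 1/(jωL) + jωC
Y = (0.08333 + j0.3071) S
|Y| = 0.3182 S → |Z| = 1/|Y| = 3.142 Ω, ∠Z = −∠Y = -74.82°
I = V/|Z| = 63.65 A
P = VI cos φ = 200 × 63.65 × cos(-74.82°) = 3.333 kW

3.333 kW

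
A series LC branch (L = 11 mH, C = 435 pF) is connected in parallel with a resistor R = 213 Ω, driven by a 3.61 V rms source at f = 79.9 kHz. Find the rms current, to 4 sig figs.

ω = 2πf = 502000 rad/s
X_L = ωL = 5522 Ω
X_C = 1/(ωC) = 4579 Ω
Branch 1: Z₁ = R = 213.0 Ω
Branch 2 (series LC): Z₂ = j(X_L − X_C) = j943.1 Ω
Parallel: Z = Z₁Z₂/(Z₁+Z₂), |Z| = 207.8 Ω, ∠Z = 12.73°
I = V/|Z| = 3.61/207.8 = 17.38 mA

17.38 mA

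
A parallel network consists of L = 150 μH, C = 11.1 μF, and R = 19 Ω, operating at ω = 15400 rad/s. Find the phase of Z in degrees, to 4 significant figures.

X_L = ωL = 2.310 Ω
X_C = 1/(ωC) = 5.850 Ω
Parallel: admittances add. Y = 1/R + 1/(jωL) + jωC
Y = (0.05263 − j0.2620) S
|Y| = 0.2672 S → |Z| = 1/|Y| = 3.743 Ω, ∠Z = −∠Y = 78.64°

78.64°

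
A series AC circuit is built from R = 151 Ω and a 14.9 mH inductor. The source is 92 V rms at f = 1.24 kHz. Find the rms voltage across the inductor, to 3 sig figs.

56.1 V

ω = 2πf = 7791 rad/s
X_L = ωL = 116 Ω
Z = 151 + j116 Ω
|Z| = √(151² + 116²) = 190 Ω
I = V/|Z| = 483 mA
V_L = I·|Z_L| = 0.483 × 116 = 56.1 V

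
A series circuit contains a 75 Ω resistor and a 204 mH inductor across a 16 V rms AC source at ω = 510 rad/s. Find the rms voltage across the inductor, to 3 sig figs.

13.0 V

X_L = ωL = 104 Ω
Z = 75.0 + j104 Ω
|Z| = √(75.0² + 104²) = 128 Ω
I = V/|Z| = 125 mA
V_L = I·|Z_L| = 0.125 × 104 = 13.0 V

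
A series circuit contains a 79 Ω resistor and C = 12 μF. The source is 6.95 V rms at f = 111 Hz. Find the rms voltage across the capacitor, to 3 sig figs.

5.80 V

ω = 2πf = 697.4 rad/s
X_C = 1/(ωC) = 119 Ω
Z = 79.0 − j119 Ω
|Z| = √(79.0² + 119²) = 143 Ω
I = V/|Z| = 48.5 mA
V_C = I·|Z_C| = 0.0485 × 119 = 5.80 V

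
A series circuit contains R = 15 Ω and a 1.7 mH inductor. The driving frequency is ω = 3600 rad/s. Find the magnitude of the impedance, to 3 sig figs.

X_L = ωL = 6.12 Ω
Z = 15.0 + j6.12 Ω
|Z| = √(15.0² + 6.12²) = 16.2 Ω

16.2 Ω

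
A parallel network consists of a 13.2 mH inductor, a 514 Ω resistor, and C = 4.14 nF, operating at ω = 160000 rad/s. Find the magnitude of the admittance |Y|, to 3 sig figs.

X_L = ωL = 2110 Ω
X_C = 1/(ωC) = 1510 Ω
Parallel: admittances add. Y = 1/R + 1/(jωL) + jωC
Y = (0.00195 + j0.000189) S
|Y| = 0.00195 S → |Z| = 1/|Y| = 512 Ω, ∠Z = −∠Y = -5.55°

1.95 mS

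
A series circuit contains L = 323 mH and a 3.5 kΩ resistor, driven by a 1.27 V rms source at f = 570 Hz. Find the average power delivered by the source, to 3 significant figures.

415 μW

ω = 2πf = 3581 rad/s
X_L = ωL = 1160 Ω
Z = 3500 + j1160 Ω
|Z| = √(3500² + 1160²) = 3690 Ω
∠Z = arctan(1160/3500) = 18.3°
I = V/|Z| = 345 μA
P = VI cos φ = 1.27 × 0.000345 × cos(18.3°) = 415 μW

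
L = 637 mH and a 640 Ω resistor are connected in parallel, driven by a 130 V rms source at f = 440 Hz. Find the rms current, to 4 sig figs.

ω = 2πf = 2765 rad/s
X_L = ωL = 1761 Ω
Parallel: admittances add. Y = 1/R + 1/(jωL)
Y = (0.001563 − j0.0005678) S
|Y| = 0.001662 S → |Z| = 1/|Y| = 601.5 Ω, ∠Z = −∠Y = 19.97°
I = V/|Z| = 130/601.5 = 216.1 mA

216.1 mA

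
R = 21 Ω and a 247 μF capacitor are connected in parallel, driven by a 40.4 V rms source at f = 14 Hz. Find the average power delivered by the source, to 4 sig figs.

77.72 W

ω = 2πf = 87.96 rad/s
X_C = 1/(ωC) = 46.03 Ω
Parallel: admittances add. Y = 1/R + jωC
Y = (0.04762 + j0.02173) S
|Y| = 0.05234 S → |Z| = 1/|Y| = 19.11 Ω, ∠Z = −∠Y = -24.53°
I = V/|Z| = 2.115 A
P = VI cos φ = 40.4 × 2.115 × cos(-24.53°) = 77.72 W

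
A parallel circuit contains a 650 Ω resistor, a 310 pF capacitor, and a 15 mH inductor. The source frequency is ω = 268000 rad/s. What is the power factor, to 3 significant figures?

0.994

X_L = ωL = 4020 Ω
X_C = 1/(ωC) = 12000 Ω
Parallel: admittances add. Y = 1/R + 1/(jωL) + jωC
Y = (0.00154 − j0.000166) S
|Y| = 0.00155 S → |Z| = 1/|Y| = 646 Ω, ∠Z = −∠Y = 6.15°
cos φ = cos(6.15°) = 0.994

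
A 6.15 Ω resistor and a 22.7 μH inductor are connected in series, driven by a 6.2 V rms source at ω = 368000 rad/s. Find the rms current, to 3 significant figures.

598 mA

X_L = ωL = 8.35 Ω
Z = 6.15 + j8.35 Ω
|Z| = √(6.15² + 8.35²) = 10.4 Ω
I = V/|Z| = 6.2/10.4 = 598 mA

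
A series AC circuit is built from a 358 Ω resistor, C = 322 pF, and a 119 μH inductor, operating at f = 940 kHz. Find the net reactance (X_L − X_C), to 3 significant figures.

ω = 2πf = 5.906e+06 rad/s
X_L = ωL = 703 Ω
X_C = 1/(ωC) = 526 Ω
X = 703 − 526 = 177 Ω

177 Ω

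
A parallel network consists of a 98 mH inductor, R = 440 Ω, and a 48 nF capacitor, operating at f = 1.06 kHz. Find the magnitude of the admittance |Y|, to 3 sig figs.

ω = 2πf = 6660 rad/s
X_L = ωL = 653 Ω
X_C = 1/(ωC) = 3130 Ω
Parallel: admittances add. Y = 1/R + 1/(jωL) + jωC
Y = (0.00227 − j0.00121) S
|Y| = 0.00258 S → |Z| = 1/|Y| = 388 Ω, ∠Z = −∠Y = 28.1°

2.58 mS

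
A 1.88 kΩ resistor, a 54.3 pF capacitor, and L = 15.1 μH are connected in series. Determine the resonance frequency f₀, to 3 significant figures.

ω₀ = 1/√(LC) = 1/√(1.51e-05 × 5.43e-11) = 3.492e+07 rad/s
f₀ = ω₀/(2π) = 5.56 MHz

5.56 MHz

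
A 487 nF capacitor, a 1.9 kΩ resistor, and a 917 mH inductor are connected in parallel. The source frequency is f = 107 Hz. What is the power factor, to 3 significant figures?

0.377

ω = 2πf = 672.3 rad/s
X_L = ωL = 616 Ω
X_C = 1/(ωC) = 3050 Ω
Parallel: admittances add. Y = 1/R + 1/(jωL) + jωC
Y = (0.000526 − j0.00129) S
|Y| = 0.00140 S → |Z| = 1/|Y| = 716 Ω, ∠Z = −∠Y = 67.9°
cos φ = cos(67.9°) = 0.377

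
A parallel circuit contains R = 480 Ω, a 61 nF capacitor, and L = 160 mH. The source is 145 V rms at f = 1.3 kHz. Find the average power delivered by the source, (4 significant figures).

43.80 W

ω = 2πf = 8168 rad/s
X_L = ωL = 1307 Ω
X_C = 1/(ωC) = 2007 Ω
Parallel: admittances add. Y = 1/R + 1/(jωL) + jωC
Y = (0.002083 − j0.0002669) S
|Y| = 0.002100 S → |Z| = 1/|Y| = 476.1 Ω, ∠Z = −∠Y = 7.301°
I = V/|Z| = 304.6 mA
P = VI cos φ = 145 × 0.3046 × cos(7.301°) = 43.80 W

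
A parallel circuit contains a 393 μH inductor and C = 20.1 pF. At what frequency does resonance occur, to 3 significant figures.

ω₀ = 1/√(LC) = 1/√(0.000393 × 2.01e-11) = 1.125e+07 rad/s
f₀ = ω₀/(2π) = 1.79 MHz

1.79 MHz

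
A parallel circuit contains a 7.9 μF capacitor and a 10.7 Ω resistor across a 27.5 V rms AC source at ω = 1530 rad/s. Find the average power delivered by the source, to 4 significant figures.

X_C = 1/(ωC) = 82.73 Ω
Parallel: admittances add. Y = 1/R + jωC
Y = (0.09346 + j0.01209) S
|Y| = 0.09424 S → |Z| = 1/|Y| = 10.61 Ω, ∠Z = −∠Y = -7.369°
I = V/|Z| = 2.591 A
P = VI cos φ = 27.5 × 2.591 × cos(-7.369°) = 70.68 W

70.68 W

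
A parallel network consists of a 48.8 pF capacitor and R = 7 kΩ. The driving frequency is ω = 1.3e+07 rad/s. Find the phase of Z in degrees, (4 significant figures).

X_C = 1/(ωC) = 1576 Ω
Parallel: admittances add. Y = 1/R + jωC
Y = (0.0001429 + j0.0006344) S
|Y| = 0.0006503 S → |Z| = 1/|Y| = 1538 Ω, ∠Z = −∠Y = -77.31°

-77.31°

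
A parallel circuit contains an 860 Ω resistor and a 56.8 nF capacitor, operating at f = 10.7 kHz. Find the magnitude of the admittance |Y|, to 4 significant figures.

ω = 2πf = 67230 rad/s
X_C = 1/(ωC) = 261.9 Ω
Parallel: admittances add. Y = 1/R + jωC
Y = (0.001163 + j0.003819) S
|Y| = 0.003992 S → |Z| = 1/|Y| = 250.5 Ω, ∠Z = −∠Y = -73.06°

3.992 mS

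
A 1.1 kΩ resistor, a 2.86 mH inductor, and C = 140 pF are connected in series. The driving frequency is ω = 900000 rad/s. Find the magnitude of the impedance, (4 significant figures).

X_L = ωL = 2574 Ω
X_C = 1/(ωC) = 7937 Ω
Net reactance X = X_L − X_C = -5363 Ω
Z = 1100 − j5363 Ω
|Z| = √(1100² + 5363²) = 5474 Ω

5474 Ω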